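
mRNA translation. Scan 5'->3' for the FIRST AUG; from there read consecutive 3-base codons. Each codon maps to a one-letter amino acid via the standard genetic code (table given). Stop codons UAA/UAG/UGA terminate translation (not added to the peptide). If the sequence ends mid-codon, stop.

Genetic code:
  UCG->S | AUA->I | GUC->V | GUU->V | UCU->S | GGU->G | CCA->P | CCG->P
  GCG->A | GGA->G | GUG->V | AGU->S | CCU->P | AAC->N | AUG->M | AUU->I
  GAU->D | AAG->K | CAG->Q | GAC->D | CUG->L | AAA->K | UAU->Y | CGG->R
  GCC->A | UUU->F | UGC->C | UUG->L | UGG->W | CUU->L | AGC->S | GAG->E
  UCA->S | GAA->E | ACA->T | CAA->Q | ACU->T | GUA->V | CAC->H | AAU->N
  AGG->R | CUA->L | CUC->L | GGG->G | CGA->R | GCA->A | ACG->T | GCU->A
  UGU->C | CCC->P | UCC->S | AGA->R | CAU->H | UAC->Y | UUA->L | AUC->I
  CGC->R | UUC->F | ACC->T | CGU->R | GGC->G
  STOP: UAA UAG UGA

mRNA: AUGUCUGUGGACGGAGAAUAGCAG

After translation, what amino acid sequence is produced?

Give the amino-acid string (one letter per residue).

start AUG at pos 0
pos 0: AUG -> M; peptide=M
pos 3: UCU -> S; peptide=MS
pos 6: GUG -> V; peptide=MSV
pos 9: GAC -> D; peptide=MSVD
pos 12: GGA -> G; peptide=MSVDG
pos 15: GAA -> E; peptide=MSVDGE
pos 18: UAG -> STOP

Answer: MSVDGE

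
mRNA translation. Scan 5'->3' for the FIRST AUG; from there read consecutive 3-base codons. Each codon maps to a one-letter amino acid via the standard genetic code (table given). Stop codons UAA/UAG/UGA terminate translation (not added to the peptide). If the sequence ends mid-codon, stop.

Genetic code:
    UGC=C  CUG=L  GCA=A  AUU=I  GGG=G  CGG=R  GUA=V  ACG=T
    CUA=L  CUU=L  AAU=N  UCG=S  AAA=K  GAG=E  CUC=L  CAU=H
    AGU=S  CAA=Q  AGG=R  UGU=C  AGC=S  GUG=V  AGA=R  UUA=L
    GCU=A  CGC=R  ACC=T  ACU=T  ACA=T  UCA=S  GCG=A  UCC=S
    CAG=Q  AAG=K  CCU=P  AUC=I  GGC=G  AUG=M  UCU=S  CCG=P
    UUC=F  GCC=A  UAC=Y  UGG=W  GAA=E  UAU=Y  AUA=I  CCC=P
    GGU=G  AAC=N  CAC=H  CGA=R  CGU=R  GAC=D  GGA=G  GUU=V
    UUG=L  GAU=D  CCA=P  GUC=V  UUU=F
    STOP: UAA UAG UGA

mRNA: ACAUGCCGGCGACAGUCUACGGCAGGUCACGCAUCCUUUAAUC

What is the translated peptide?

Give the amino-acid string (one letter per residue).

start AUG at pos 2
pos 2: AUG -> M; peptide=M
pos 5: CCG -> P; peptide=MP
pos 8: GCG -> A; peptide=MPA
pos 11: ACA -> T; peptide=MPAT
pos 14: GUC -> V; peptide=MPATV
pos 17: UAC -> Y; peptide=MPATVY
pos 20: GGC -> G; peptide=MPATVYG
pos 23: AGG -> R; peptide=MPATVYGR
pos 26: UCA -> S; peptide=MPATVYGRS
pos 29: CGC -> R; peptide=MPATVYGRSR
pos 32: AUC -> I; peptide=MPATVYGRSRI
pos 35: CUU -> L; peptide=MPATVYGRSRIL
pos 38: UAA -> STOP

Answer: MPATVYGRSRIL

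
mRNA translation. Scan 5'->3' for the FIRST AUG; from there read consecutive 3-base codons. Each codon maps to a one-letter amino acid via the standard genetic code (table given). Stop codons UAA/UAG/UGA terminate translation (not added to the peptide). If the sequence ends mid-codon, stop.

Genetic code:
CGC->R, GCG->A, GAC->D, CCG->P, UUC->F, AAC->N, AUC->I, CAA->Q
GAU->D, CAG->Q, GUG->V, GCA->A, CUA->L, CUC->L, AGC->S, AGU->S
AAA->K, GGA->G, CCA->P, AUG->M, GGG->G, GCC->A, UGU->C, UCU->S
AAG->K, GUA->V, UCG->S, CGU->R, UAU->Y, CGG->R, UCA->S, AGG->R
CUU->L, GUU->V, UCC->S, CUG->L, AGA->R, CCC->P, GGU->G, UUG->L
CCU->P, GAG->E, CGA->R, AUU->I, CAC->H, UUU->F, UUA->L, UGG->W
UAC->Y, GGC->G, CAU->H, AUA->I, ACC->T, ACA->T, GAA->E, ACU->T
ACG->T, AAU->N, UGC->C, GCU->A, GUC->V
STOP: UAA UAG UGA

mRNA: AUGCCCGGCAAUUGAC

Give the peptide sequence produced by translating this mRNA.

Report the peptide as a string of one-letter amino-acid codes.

Answer: MPGN

Derivation:
start AUG at pos 0
pos 0: AUG -> M; peptide=M
pos 3: CCC -> P; peptide=MP
pos 6: GGC -> G; peptide=MPG
pos 9: AAU -> N; peptide=MPGN
pos 12: UGA -> STOP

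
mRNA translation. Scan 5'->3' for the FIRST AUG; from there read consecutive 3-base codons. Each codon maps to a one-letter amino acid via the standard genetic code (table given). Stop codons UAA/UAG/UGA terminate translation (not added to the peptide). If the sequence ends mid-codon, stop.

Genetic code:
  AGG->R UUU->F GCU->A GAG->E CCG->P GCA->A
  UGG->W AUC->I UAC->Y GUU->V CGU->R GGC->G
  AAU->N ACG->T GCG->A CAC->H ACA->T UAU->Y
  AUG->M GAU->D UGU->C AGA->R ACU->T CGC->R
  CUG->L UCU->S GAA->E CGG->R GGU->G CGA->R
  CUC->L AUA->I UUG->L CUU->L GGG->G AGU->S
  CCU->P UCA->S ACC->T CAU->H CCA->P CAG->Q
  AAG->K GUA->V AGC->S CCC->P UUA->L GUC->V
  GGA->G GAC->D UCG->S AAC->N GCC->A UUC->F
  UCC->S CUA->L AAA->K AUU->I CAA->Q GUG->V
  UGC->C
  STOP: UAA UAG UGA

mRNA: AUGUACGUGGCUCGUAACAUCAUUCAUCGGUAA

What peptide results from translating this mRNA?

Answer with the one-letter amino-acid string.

start AUG at pos 0
pos 0: AUG -> M; peptide=M
pos 3: UAC -> Y; peptide=MY
pos 6: GUG -> V; peptide=MYV
pos 9: GCU -> A; peptide=MYVA
pos 12: CGU -> R; peptide=MYVAR
pos 15: AAC -> N; peptide=MYVARN
pos 18: AUC -> I; peptide=MYVARNI
pos 21: AUU -> I; peptide=MYVARNII
pos 24: CAU -> H; peptide=MYVARNIIH
pos 27: CGG -> R; peptide=MYVARNIIHR
pos 30: UAA -> STOP

Answer: MYVARNIIHR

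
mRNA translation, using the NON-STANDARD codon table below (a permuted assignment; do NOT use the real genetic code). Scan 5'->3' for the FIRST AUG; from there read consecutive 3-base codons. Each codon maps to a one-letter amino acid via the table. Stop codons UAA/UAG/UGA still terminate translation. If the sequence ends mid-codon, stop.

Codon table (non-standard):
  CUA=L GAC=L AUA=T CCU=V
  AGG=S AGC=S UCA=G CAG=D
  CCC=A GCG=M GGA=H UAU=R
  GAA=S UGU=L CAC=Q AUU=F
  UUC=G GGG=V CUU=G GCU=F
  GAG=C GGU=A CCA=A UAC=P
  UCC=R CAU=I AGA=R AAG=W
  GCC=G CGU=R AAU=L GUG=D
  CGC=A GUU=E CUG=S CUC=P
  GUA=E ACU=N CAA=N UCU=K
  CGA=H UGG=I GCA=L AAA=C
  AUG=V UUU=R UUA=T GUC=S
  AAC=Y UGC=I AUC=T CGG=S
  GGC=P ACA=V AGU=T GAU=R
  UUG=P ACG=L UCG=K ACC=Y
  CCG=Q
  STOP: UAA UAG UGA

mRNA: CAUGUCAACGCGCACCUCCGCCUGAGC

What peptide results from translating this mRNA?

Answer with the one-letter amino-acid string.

Answer: VGLAYRG

Derivation:
start AUG at pos 1
pos 1: AUG -> V; peptide=V
pos 4: UCA -> G; peptide=VG
pos 7: ACG -> L; peptide=VGL
pos 10: CGC -> A; peptide=VGLA
pos 13: ACC -> Y; peptide=VGLAY
pos 16: UCC -> R; peptide=VGLAYR
pos 19: GCC -> G; peptide=VGLAYRG
pos 22: UGA -> STOP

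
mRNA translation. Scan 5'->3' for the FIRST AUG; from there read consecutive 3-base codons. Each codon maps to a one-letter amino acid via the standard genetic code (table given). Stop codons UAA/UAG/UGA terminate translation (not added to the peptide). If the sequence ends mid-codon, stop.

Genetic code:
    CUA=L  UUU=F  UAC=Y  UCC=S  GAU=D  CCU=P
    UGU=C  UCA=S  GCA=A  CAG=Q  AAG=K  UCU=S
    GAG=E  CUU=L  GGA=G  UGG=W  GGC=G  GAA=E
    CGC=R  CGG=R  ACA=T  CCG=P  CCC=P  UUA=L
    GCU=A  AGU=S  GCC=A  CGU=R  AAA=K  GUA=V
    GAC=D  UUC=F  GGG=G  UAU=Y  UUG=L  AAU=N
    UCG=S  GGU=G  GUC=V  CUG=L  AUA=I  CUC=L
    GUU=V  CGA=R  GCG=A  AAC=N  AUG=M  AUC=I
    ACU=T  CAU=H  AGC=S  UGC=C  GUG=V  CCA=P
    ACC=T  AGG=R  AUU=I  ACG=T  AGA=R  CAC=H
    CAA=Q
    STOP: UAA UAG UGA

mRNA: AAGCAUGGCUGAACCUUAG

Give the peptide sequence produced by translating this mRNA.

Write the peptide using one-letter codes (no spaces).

Answer: MAEP

Derivation:
start AUG at pos 4
pos 4: AUG -> M; peptide=M
pos 7: GCU -> A; peptide=MA
pos 10: GAA -> E; peptide=MAE
pos 13: CCU -> P; peptide=MAEP
pos 16: UAG -> STOP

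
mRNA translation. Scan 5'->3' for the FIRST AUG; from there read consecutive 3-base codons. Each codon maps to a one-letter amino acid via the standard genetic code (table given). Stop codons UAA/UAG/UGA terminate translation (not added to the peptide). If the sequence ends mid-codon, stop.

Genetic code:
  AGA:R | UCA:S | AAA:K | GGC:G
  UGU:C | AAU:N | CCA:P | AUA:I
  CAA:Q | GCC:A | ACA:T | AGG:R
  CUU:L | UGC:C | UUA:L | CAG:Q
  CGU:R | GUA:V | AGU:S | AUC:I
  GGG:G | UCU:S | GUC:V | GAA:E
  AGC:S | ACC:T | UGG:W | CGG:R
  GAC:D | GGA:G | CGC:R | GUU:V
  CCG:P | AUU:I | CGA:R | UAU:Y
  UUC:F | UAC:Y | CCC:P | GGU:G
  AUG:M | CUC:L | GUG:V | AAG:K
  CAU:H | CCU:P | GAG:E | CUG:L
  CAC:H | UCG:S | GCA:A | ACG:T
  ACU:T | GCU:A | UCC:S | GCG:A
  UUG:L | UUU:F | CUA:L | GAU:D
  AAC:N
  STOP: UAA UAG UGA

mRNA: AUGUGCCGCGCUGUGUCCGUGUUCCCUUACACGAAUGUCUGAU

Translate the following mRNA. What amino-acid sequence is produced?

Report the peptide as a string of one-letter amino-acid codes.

start AUG at pos 0
pos 0: AUG -> M; peptide=M
pos 3: UGC -> C; peptide=MC
pos 6: CGC -> R; peptide=MCR
pos 9: GCU -> A; peptide=MCRA
pos 12: GUG -> V; peptide=MCRAV
pos 15: UCC -> S; peptide=MCRAVS
pos 18: GUG -> V; peptide=MCRAVSV
pos 21: UUC -> F; peptide=MCRAVSVF
pos 24: CCU -> P; peptide=MCRAVSVFP
pos 27: UAC -> Y; peptide=MCRAVSVFPY
pos 30: ACG -> T; peptide=MCRAVSVFPYT
pos 33: AAU -> N; peptide=MCRAVSVFPYTN
pos 36: GUC -> V; peptide=MCRAVSVFPYTNV
pos 39: UGA -> STOP

Answer: MCRAVSVFPYTNV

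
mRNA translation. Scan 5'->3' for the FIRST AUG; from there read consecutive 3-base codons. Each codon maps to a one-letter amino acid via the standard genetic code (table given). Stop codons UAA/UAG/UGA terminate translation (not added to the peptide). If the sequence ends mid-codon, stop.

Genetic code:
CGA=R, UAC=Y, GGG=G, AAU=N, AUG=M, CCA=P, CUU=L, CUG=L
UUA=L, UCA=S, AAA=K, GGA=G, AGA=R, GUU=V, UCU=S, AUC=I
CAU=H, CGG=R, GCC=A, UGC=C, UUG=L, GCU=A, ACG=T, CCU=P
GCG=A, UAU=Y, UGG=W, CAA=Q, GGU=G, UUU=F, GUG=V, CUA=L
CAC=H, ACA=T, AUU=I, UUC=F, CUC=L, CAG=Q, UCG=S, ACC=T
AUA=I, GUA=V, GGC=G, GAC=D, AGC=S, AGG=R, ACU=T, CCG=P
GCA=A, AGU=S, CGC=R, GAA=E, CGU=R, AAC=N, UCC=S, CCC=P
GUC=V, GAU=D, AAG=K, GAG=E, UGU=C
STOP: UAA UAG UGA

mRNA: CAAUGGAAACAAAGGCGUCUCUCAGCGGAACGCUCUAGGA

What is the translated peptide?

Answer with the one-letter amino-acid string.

start AUG at pos 2
pos 2: AUG -> M; peptide=M
pos 5: GAA -> E; peptide=ME
pos 8: ACA -> T; peptide=MET
pos 11: AAG -> K; peptide=METK
pos 14: GCG -> A; peptide=METKA
pos 17: UCU -> S; peptide=METKAS
pos 20: CUC -> L; peptide=METKASL
pos 23: AGC -> S; peptide=METKASLS
pos 26: GGA -> G; peptide=METKASLSG
pos 29: ACG -> T; peptide=METKASLSGT
pos 32: CUC -> L; peptide=METKASLSGTL
pos 35: UAG -> STOP

Answer: METKASLSGTL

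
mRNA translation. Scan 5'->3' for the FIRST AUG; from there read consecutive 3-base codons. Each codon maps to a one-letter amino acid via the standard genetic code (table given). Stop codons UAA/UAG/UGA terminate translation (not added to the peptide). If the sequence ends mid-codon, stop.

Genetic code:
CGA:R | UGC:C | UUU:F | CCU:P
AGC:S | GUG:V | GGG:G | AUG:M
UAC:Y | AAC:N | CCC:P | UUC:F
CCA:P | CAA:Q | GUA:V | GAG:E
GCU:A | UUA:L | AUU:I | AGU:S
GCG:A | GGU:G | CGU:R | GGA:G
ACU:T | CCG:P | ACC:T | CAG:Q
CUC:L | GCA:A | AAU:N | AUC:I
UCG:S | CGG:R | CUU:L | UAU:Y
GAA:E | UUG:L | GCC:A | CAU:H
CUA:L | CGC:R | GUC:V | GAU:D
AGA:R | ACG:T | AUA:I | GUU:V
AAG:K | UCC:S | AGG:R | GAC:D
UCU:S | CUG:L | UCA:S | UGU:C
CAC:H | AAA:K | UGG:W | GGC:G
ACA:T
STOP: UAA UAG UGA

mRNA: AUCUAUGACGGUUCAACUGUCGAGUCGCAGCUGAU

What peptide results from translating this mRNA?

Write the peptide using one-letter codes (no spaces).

start AUG at pos 4
pos 4: AUG -> M; peptide=M
pos 7: ACG -> T; peptide=MT
pos 10: GUU -> V; peptide=MTV
pos 13: CAA -> Q; peptide=MTVQ
pos 16: CUG -> L; peptide=MTVQL
pos 19: UCG -> S; peptide=MTVQLS
pos 22: AGU -> S; peptide=MTVQLSS
pos 25: CGC -> R; peptide=MTVQLSSR
pos 28: AGC -> S; peptide=MTVQLSSRS
pos 31: UGA -> STOP

Answer: MTVQLSSRS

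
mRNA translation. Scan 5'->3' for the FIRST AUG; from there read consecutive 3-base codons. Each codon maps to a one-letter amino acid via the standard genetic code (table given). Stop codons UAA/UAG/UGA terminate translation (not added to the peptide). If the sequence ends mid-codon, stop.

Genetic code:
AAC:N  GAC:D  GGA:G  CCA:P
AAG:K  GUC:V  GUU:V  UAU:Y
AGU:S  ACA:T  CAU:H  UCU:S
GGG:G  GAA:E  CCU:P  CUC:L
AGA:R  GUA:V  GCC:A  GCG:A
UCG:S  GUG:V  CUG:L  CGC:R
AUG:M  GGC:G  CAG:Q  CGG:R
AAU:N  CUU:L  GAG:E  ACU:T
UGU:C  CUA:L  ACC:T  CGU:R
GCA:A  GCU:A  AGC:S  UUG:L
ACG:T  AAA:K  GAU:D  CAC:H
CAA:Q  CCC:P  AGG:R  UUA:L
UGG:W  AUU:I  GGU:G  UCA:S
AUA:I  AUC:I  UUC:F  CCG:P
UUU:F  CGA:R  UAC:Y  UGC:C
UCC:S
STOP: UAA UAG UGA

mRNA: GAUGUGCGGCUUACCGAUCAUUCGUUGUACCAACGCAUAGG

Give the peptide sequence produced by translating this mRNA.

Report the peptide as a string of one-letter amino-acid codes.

start AUG at pos 1
pos 1: AUG -> M; peptide=M
pos 4: UGC -> C; peptide=MC
pos 7: GGC -> G; peptide=MCG
pos 10: UUA -> L; peptide=MCGL
pos 13: CCG -> P; peptide=MCGLP
pos 16: AUC -> I; peptide=MCGLPI
pos 19: AUU -> I; peptide=MCGLPII
pos 22: CGU -> R; peptide=MCGLPIIR
pos 25: UGU -> C; peptide=MCGLPIIRC
pos 28: ACC -> T; peptide=MCGLPIIRCT
pos 31: AAC -> N; peptide=MCGLPIIRCTN
pos 34: GCA -> A; peptide=MCGLPIIRCTNA
pos 37: UAG -> STOP

Answer: MCGLPIIRCTNA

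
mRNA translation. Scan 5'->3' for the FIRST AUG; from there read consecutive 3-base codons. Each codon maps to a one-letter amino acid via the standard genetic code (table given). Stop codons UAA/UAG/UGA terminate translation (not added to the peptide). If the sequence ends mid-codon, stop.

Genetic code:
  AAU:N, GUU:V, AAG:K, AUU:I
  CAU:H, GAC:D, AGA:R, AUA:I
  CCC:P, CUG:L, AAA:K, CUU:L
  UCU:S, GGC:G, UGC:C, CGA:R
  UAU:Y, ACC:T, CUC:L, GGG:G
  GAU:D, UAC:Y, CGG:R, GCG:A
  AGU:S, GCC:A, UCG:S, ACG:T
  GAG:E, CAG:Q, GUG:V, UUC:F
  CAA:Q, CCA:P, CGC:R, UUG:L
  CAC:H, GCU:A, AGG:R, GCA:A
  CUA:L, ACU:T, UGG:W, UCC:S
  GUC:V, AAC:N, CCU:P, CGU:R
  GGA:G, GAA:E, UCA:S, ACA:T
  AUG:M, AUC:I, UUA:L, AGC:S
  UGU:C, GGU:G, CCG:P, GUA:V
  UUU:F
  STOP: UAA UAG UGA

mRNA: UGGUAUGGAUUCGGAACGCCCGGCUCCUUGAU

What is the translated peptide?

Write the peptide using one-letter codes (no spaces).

start AUG at pos 4
pos 4: AUG -> M; peptide=M
pos 7: GAU -> D; peptide=MD
pos 10: UCG -> S; peptide=MDS
pos 13: GAA -> E; peptide=MDSE
pos 16: CGC -> R; peptide=MDSER
pos 19: CCG -> P; peptide=MDSERP
pos 22: GCU -> A; peptide=MDSERPA
pos 25: CCU -> P; peptide=MDSERPAP
pos 28: UGA -> STOP

Answer: MDSERPAP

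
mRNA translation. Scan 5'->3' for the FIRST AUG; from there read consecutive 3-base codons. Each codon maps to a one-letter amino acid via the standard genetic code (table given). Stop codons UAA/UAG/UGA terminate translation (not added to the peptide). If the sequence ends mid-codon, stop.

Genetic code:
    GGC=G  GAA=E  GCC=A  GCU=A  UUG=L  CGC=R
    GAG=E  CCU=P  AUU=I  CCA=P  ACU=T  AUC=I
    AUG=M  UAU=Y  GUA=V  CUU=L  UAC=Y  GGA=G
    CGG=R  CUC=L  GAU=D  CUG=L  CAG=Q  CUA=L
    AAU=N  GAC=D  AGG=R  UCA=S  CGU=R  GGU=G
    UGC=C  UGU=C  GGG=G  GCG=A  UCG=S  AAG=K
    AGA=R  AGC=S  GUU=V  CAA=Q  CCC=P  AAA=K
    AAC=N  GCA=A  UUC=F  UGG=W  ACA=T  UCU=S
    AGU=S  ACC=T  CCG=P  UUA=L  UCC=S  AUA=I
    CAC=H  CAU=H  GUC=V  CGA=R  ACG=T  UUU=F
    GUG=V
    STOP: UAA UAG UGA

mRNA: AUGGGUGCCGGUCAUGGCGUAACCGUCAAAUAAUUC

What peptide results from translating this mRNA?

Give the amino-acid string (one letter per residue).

Answer: MGAGHGVTVK

Derivation:
start AUG at pos 0
pos 0: AUG -> M; peptide=M
pos 3: GGU -> G; peptide=MG
pos 6: GCC -> A; peptide=MGA
pos 9: GGU -> G; peptide=MGAG
pos 12: CAU -> H; peptide=MGAGH
pos 15: GGC -> G; peptide=MGAGHG
pos 18: GUA -> V; peptide=MGAGHGV
pos 21: ACC -> T; peptide=MGAGHGVT
pos 24: GUC -> V; peptide=MGAGHGVTV
pos 27: AAA -> K; peptide=MGAGHGVTVK
pos 30: UAA -> STOP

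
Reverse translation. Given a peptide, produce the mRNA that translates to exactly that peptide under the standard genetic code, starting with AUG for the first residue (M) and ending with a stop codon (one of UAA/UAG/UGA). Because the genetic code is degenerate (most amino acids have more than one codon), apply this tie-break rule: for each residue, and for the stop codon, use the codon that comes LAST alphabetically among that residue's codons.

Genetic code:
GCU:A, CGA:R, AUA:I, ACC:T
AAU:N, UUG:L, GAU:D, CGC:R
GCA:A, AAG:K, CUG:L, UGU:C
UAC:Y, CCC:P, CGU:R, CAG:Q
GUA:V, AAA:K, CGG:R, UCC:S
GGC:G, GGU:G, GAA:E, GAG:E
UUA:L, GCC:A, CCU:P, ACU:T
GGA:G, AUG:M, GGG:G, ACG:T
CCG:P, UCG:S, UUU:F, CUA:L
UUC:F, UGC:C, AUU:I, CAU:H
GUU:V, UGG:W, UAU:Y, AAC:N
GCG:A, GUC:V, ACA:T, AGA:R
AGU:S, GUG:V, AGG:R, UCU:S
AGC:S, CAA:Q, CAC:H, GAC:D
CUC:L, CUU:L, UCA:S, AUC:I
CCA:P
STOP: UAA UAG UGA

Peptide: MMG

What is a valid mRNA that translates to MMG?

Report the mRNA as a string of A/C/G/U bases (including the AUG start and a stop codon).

Answer: mRNA: AUGAUGGGUUGA

Derivation:
residue 1: M -> AUG (start codon)
residue 2: M -> AUG (only codon)
residue 3: G codons sorted = GGA,GGC,GGG,GGU -> pick last = GGU
terminator: stop codons sorted = UAA,UAG,UGA -> pick last = UGA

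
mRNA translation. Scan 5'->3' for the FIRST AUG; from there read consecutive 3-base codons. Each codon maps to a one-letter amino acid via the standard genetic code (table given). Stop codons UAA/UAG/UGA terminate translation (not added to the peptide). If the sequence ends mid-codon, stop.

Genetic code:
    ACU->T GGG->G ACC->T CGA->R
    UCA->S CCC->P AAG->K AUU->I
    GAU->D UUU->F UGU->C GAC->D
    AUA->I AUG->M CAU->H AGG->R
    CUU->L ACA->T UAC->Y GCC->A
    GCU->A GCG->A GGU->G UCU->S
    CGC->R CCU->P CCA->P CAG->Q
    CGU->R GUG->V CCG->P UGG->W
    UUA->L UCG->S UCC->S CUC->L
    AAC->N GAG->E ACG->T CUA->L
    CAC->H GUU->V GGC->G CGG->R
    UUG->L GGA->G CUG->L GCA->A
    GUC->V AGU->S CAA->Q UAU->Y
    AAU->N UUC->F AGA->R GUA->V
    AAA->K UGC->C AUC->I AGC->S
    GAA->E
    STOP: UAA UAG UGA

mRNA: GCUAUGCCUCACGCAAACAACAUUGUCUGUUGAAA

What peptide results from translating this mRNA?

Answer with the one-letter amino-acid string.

Answer: MPHANNIVC

Derivation:
start AUG at pos 3
pos 3: AUG -> M; peptide=M
pos 6: CCU -> P; peptide=MP
pos 9: CAC -> H; peptide=MPH
pos 12: GCA -> A; peptide=MPHA
pos 15: AAC -> N; peptide=MPHAN
pos 18: AAC -> N; peptide=MPHANN
pos 21: AUU -> I; peptide=MPHANNI
pos 24: GUC -> V; peptide=MPHANNIV
pos 27: UGU -> C; peptide=MPHANNIVC
pos 30: UGA -> STOP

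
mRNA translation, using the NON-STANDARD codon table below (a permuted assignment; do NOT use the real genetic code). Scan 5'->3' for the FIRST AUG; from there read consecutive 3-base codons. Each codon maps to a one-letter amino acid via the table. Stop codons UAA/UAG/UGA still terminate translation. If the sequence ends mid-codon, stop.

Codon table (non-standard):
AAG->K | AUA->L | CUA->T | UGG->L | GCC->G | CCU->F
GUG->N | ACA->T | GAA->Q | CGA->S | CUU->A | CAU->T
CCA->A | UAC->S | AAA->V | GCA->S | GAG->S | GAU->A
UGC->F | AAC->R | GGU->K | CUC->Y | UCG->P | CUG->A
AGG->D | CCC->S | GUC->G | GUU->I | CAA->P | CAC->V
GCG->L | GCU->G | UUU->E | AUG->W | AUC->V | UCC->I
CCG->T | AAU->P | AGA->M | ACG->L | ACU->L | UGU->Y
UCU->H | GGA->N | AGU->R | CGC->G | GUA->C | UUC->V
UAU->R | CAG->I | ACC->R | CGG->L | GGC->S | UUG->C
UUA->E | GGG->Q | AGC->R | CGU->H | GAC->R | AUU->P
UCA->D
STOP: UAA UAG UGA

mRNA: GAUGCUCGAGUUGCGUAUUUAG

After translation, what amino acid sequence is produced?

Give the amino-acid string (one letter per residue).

Answer: WYSCHP

Derivation:
start AUG at pos 1
pos 1: AUG -> W; peptide=W
pos 4: CUC -> Y; peptide=WY
pos 7: GAG -> S; peptide=WYS
pos 10: UUG -> C; peptide=WYSC
pos 13: CGU -> H; peptide=WYSCH
pos 16: AUU -> P; peptide=WYSCHP
pos 19: UAG -> STOP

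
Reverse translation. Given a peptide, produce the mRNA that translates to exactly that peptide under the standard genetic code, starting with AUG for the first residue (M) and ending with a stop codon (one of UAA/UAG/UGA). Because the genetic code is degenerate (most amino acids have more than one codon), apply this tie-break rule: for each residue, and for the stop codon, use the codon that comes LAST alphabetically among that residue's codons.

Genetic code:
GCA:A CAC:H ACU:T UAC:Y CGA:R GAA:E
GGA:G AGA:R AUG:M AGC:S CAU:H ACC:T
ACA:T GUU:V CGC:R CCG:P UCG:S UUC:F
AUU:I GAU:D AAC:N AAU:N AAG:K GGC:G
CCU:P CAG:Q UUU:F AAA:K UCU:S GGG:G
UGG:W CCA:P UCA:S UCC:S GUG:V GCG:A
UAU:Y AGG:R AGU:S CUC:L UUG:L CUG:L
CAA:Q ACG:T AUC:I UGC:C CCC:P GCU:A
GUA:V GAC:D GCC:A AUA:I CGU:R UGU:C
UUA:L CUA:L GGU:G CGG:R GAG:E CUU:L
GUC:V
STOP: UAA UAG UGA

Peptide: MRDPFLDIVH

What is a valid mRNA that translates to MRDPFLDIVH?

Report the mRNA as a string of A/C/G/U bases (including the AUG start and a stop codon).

Answer: mRNA: AUGCGUGAUCCUUUUUUGGAUAUUGUUCAUUGA

Derivation:
residue 1: M -> AUG (start codon)
residue 2: R codons sorted = AGA,AGG,CGA,CGC,CGG,CGU -> pick last = CGU
residue 3: D codons sorted = GAC,GAU -> pick last = GAU
residue 4: P codons sorted = CCA,CCC,CCG,CCU -> pick last = CCU
residue 5: F codons sorted = UUC,UUU -> pick last = UUU
residue 6: L codons sorted = CUA,CUC,CUG,CUU,UUA,UUG -> pick last = UUG
residue 7: D codons sorted = GAC,GAU -> pick last = GAU
residue 8: I codons sorted = AUA,AUC,AUU -> pick last = AUU
residue 9: V codons sorted = GUA,GUC,GUG,GUU -> pick last = GUU
residue 10: H codons sorted = CAC,CAU -> pick last = CAU
terminator: stop codons sorted = UAA,UAG,UGA -> pick last = UGA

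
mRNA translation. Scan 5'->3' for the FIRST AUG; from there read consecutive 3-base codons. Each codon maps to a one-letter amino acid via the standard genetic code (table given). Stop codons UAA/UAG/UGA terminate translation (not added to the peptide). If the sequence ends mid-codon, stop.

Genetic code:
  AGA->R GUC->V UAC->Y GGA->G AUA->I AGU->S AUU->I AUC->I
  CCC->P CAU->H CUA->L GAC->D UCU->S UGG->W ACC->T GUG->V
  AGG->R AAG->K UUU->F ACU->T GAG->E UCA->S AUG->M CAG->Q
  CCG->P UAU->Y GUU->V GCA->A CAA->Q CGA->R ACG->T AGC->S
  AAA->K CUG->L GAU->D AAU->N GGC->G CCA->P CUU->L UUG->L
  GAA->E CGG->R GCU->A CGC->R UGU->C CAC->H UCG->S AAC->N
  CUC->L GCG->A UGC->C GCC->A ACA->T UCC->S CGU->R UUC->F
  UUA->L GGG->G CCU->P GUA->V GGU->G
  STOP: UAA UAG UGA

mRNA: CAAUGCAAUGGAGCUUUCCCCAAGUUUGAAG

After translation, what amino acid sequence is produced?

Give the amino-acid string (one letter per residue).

start AUG at pos 2
pos 2: AUG -> M; peptide=M
pos 5: CAA -> Q; peptide=MQ
pos 8: UGG -> W; peptide=MQW
pos 11: AGC -> S; peptide=MQWS
pos 14: UUU -> F; peptide=MQWSF
pos 17: CCC -> P; peptide=MQWSFP
pos 20: CAA -> Q; peptide=MQWSFPQ
pos 23: GUU -> V; peptide=MQWSFPQV
pos 26: UGA -> STOP

Answer: MQWSFPQV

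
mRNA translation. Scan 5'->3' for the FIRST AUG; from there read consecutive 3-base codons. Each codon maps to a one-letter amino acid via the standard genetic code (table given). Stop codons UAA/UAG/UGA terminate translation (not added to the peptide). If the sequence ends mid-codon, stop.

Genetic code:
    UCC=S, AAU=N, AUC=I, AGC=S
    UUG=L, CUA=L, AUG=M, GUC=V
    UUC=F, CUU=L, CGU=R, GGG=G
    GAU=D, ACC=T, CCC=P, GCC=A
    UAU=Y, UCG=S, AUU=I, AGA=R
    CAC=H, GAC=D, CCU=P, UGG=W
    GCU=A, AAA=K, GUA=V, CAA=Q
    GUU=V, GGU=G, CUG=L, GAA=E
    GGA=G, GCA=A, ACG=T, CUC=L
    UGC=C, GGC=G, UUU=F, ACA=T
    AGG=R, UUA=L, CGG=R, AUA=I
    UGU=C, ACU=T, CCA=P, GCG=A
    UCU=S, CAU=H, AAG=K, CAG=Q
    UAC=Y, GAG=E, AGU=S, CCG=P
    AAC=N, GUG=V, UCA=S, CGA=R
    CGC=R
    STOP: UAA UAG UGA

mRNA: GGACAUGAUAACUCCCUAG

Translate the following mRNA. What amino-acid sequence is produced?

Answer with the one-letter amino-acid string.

Answer: MITP

Derivation:
start AUG at pos 4
pos 4: AUG -> M; peptide=M
pos 7: AUA -> I; peptide=MI
pos 10: ACU -> T; peptide=MIT
pos 13: CCC -> P; peptide=MITP
pos 16: UAG -> STOP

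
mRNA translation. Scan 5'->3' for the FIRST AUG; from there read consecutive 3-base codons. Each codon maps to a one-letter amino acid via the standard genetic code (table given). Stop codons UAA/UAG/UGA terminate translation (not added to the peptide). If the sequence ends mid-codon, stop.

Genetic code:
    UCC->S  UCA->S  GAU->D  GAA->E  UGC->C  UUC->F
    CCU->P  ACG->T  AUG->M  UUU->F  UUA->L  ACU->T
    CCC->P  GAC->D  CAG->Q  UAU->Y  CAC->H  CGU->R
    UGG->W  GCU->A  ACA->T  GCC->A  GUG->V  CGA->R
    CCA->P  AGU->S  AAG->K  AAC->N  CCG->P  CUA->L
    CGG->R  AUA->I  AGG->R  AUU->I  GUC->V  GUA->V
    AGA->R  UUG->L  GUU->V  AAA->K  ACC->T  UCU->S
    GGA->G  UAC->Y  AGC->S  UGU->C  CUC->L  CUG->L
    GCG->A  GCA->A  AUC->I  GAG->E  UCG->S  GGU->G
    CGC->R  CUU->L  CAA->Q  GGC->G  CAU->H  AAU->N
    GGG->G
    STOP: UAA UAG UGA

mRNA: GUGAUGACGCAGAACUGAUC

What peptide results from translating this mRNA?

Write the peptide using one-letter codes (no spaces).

Answer: MTQN

Derivation:
start AUG at pos 3
pos 3: AUG -> M; peptide=M
pos 6: ACG -> T; peptide=MT
pos 9: CAG -> Q; peptide=MTQ
pos 12: AAC -> N; peptide=MTQN
pos 15: UGA -> STOP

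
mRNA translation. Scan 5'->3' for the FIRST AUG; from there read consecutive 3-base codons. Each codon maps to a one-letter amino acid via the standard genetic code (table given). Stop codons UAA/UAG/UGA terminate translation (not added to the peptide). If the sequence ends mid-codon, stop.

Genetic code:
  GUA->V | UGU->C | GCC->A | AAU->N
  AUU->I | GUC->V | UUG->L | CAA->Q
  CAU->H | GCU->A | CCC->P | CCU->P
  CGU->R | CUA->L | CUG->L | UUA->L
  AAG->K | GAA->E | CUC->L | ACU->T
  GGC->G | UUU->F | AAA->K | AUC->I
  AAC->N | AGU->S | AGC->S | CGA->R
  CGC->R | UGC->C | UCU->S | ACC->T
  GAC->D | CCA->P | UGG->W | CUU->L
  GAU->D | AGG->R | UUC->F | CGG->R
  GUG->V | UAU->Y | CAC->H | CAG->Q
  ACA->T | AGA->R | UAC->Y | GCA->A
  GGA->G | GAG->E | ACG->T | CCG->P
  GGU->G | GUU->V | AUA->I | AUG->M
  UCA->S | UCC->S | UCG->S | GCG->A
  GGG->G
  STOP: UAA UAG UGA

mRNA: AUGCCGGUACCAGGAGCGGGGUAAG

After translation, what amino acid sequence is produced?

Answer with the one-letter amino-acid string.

start AUG at pos 0
pos 0: AUG -> M; peptide=M
pos 3: CCG -> P; peptide=MP
pos 6: GUA -> V; peptide=MPV
pos 9: CCA -> P; peptide=MPVP
pos 12: GGA -> G; peptide=MPVPG
pos 15: GCG -> A; peptide=MPVPGA
pos 18: GGG -> G; peptide=MPVPGAG
pos 21: UAA -> STOP

Answer: MPVPGAG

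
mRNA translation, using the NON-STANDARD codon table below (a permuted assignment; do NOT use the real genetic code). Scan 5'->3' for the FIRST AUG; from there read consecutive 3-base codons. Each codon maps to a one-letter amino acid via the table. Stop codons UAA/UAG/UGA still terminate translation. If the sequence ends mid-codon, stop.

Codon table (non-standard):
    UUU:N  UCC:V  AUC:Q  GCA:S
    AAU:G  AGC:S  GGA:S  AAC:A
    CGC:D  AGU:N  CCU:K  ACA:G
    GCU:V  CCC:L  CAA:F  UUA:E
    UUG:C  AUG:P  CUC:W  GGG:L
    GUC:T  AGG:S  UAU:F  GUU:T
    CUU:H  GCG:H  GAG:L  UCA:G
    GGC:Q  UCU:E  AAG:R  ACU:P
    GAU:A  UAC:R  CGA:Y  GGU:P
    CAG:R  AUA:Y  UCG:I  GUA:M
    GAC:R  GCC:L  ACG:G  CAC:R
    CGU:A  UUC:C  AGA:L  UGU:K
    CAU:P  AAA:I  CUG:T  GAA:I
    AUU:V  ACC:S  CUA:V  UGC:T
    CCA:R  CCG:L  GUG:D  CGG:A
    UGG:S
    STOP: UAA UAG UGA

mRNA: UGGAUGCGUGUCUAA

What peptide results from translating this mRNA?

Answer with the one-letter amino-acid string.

start AUG at pos 3
pos 3: AUG -> P; peptide=P
pos 6: CGU -> A; peptide=PA
pos 9: GUC -> T; peptide=PAT
pos 12: UAA -> STOP

Answer: PAT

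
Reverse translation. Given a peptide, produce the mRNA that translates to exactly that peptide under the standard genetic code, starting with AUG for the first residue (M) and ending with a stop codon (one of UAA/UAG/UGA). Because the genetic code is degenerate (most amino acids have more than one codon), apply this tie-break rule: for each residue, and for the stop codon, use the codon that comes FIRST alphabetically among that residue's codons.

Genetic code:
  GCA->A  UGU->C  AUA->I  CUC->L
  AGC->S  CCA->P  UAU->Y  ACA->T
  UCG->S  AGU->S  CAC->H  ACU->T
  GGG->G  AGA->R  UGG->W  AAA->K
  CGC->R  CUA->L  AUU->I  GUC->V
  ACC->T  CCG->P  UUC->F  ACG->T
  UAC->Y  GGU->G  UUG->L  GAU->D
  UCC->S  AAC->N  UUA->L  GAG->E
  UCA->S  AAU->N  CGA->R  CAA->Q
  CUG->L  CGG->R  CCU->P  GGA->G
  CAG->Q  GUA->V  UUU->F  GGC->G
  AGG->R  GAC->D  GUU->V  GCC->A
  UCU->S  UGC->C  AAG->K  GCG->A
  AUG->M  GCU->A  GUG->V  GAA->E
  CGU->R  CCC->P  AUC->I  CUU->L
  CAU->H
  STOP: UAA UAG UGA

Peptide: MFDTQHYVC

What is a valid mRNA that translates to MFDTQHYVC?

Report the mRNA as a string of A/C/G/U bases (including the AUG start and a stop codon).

Answer: mRNA: AUGUUCGACACACAACACUACGUAUGCUAA

Derivation:
residue 1: M -> AUG (start codon)
residue 2: F codons sorted = UUC,UUU -> pick first = UUC
residue 3: D codons sorted = GAC,GAU -> pick first = GAC
residue 4: T codons sorted = ACA,ACC,ACG,ACU -> pick first = ACA
residue 5: Q codons sorted = CAA,CAG -> pick first = CAA
residue 6: H codons sorted = CAC,CAU -> pick first = CAC
residue 7: Y codons sorted = UAC,UAU -> pick first = UAC
residue 8: V codons sorted = GUA,GUC,GUG,GUU -> pick first = GUA
residue 9: C codons sorted = UGC,UGU -> pick first = UGC
terminator: stop codons sorted = UAA,UAG,UGA -> pick first = UAA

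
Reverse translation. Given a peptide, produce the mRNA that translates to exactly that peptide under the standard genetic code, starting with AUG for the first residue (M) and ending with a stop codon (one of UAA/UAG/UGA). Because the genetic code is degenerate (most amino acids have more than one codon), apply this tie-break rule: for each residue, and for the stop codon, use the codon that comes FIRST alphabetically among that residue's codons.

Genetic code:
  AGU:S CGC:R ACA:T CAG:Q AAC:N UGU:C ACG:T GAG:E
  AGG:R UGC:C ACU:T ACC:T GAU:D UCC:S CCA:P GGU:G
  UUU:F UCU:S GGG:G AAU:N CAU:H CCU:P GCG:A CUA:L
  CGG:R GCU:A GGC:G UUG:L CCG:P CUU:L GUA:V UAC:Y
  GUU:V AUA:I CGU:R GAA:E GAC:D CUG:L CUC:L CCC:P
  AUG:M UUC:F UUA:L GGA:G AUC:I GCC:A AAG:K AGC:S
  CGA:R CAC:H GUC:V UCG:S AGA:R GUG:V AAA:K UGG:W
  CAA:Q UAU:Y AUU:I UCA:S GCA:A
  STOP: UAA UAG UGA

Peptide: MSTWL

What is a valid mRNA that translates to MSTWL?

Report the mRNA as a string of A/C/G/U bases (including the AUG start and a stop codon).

Answer: mRNA: AUGAGCACAUGGCUAUAA

Derivation:
residue 1: M -> AUG (start codon)
residue 2: S codons sorted = AGC,AGU,UCA,UCC,UCG,UCU -> pick first = AGC
residue 3: T codons sorted = ACA,ACC,ACG,ACU -> pick first = ACA
residue 4: W -> UGG (only codon)
residue 5: L codons sorted = CUA,CUC,CUG,CUU,UUA,UUG -> pick first = CUA
terminator: stop codons sorted = UAA,UAG,UGA -> pick first = UAA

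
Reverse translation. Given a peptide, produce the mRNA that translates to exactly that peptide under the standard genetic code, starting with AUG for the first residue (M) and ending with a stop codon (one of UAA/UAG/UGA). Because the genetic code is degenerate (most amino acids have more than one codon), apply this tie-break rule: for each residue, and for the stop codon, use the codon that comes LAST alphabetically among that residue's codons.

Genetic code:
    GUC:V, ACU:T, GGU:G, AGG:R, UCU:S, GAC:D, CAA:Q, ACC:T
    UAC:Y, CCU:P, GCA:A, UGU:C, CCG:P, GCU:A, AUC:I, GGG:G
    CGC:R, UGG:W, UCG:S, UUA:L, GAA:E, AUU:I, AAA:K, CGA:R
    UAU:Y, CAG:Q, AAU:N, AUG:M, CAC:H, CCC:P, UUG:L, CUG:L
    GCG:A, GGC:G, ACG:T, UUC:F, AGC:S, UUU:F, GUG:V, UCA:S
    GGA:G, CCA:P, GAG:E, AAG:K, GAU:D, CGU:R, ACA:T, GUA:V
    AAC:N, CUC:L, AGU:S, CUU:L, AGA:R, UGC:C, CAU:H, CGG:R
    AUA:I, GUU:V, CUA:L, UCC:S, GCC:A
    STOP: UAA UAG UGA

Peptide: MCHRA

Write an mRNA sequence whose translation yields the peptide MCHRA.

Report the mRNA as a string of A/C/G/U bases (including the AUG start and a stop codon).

residue 1: M -> AUG (start codon)
residue 2: C codons sorted = UGC,UGU -> pick last = UGU
residue 3: H codons sorted = CAC,CAU -> pick last = CAU
residue 4: R codons sorted = AGA,AGG,CGA,CGC,CGG,CGU -> pick last = CGU
residue 5: A codons sorted = GCA,GCC,GCG,GCU -> pick last = GCU
terminator: stop codons sorted = UAA,UAG,UGA -> pick last = UGA

Answer: mRNA: AUGUGUCAUCGUGCUUGA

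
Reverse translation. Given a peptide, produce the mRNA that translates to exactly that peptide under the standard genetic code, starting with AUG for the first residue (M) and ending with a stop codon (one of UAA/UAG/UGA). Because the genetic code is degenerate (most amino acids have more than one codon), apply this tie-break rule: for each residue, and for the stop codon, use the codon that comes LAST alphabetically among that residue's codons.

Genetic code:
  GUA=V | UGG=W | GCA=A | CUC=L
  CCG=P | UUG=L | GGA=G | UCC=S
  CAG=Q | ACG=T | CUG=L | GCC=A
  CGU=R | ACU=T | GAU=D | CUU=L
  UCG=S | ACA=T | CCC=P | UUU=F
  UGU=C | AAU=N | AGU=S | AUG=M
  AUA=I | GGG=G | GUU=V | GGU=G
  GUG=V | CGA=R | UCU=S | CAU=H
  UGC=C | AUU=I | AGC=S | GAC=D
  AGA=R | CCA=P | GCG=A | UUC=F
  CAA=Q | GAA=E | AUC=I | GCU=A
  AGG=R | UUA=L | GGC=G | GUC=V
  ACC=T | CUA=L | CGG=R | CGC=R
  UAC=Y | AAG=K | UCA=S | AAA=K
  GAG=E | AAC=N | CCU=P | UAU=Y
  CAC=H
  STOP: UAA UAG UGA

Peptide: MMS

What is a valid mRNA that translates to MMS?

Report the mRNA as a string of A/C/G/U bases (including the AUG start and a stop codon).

Answer: mRNA: AUGAUGUCUUGA

Derivation:
residue 1: M -> AUG (start codon)
residue 2: M -> AUG (only codon)
residue 3: S codons sorted = AGC,AGU,UCA,UCC,UCG,UCU -> pick last = UCU
terminator: stop codons sorted = UAA,UAG,UGA -> pick last = UGA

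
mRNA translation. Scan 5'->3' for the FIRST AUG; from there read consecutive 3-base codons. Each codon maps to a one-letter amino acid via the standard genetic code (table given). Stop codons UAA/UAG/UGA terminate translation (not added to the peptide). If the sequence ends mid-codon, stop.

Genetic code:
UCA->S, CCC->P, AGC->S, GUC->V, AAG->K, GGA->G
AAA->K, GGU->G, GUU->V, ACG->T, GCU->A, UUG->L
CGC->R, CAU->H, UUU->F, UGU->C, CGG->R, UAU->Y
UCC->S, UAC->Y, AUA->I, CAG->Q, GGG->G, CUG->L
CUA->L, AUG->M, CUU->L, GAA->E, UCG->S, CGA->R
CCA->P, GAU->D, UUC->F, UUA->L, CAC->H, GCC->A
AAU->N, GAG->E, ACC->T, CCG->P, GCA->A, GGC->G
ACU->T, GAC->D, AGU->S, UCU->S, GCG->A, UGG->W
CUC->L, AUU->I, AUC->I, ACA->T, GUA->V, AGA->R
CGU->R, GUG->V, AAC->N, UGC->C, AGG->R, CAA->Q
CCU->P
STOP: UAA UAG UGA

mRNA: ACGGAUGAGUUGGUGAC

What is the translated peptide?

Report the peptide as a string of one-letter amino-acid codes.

Answer: MSW

Derivation:
start AUG at pos 4
pos 4: AUG -> M; peptide=M
pos 7: AGU -> S; peptide=MS
pos 10: UGG -> W; peptide=MSW
pos 13: UGA -> STOP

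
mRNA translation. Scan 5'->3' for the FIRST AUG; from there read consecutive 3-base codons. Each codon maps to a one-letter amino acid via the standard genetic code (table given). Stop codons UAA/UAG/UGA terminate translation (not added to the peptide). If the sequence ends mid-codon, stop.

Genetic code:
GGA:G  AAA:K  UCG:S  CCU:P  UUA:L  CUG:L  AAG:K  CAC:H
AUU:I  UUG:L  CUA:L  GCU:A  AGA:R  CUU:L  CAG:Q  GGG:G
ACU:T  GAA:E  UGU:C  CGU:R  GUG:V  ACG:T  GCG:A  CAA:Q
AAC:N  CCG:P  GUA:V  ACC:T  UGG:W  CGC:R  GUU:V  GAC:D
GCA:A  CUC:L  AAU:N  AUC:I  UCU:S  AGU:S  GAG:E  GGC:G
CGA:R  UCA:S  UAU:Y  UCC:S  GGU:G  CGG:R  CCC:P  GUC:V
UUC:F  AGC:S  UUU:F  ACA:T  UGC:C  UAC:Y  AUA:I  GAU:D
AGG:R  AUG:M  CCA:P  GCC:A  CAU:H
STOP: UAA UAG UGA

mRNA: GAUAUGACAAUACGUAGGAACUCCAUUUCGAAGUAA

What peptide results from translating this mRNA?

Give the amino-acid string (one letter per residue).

Answer: MTIRRNSISK

Derivation:
start AUG at pos 3
pos 3: AUG -> M; peptide=M
pos 6: ACA -> T; peptide=MT
pos 9: AUA -> I; peptide=MTI
pos 12: CGU -> R; peptide=MTIR
pos 15: AGG -> R; peptide=MTIRR
pos 18: AAC -> N; peptide=MTIRRN
pos 21: UCC -> S; peptide=MTIRRNS
pos 24: AUU -> I; peptide=MTIRRNSI
pos 27: UCG -> S; peptide=MTIRRNSIS
pos 30: AAG -> K; peptide=MTIRRNSISK
pos 33: UAA -> STOP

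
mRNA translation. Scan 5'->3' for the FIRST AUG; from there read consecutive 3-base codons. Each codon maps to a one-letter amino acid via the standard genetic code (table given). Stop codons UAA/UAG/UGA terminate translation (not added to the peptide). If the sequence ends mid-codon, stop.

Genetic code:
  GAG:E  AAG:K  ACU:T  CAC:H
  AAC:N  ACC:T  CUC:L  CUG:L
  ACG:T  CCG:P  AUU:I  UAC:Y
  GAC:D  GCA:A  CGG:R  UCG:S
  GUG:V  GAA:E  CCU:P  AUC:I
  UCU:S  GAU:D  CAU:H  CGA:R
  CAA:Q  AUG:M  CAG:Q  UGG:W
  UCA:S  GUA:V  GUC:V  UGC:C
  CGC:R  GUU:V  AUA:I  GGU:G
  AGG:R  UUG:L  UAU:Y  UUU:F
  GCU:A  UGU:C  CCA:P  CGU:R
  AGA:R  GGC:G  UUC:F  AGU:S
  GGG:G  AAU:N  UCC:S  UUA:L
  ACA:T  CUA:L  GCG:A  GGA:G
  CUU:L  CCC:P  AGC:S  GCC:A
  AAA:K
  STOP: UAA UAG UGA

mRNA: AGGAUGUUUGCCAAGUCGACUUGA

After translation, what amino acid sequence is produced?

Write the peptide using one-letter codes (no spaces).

start AUG at pos 3
pos 3: AUG -> M; peptide=M
pos 6: UUU -> F; peptide=MF
pos 9: GCC -> A; peptide=MFA
pos 12: AAG -> K; peptide=MFAK
pos 15: UCG -> S; peptide=MFAKS
pos 18: ACU -> T; peptide=MFAKST
pos 21: UGA -> STOP

Answer: MFAKST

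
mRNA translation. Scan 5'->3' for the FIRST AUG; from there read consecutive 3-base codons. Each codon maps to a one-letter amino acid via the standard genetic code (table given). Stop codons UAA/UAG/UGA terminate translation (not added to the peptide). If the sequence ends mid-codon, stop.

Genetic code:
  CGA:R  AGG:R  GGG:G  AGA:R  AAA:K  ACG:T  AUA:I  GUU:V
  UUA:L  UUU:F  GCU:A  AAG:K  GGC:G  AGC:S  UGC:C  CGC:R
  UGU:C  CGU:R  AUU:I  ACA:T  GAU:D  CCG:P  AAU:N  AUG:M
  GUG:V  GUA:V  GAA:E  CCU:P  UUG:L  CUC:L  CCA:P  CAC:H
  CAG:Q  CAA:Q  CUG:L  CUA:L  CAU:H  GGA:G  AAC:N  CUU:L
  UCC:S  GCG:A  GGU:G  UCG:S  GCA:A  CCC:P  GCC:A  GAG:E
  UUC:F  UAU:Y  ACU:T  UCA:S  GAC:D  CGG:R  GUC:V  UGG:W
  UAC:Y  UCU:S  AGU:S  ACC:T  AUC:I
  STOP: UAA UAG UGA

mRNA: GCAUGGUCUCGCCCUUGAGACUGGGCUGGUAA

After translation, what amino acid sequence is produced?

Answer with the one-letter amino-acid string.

Answer: MVSPLRLGW

Derivation:
start AUG at pos 2
pos 2: AUG -> M; peptide=M
pos 5: GUC -> V; peptide=MV
pos 8: UCG -> S; peptide=MVS
pos 11: CCC -> P; peptide=MVSP
pos 14: UUG -> L; peptide=MVSPL
pos 17: AGA -> R; peptide=MVSPLR
pos 20: CUG -> L; peptide=MVSPLRL
pos 23: GGC -> G; peptide=MVSPLRLG
pos 26: UGG -> W; peptide=MVSPLRLGW
pos 29: UAA -> STOP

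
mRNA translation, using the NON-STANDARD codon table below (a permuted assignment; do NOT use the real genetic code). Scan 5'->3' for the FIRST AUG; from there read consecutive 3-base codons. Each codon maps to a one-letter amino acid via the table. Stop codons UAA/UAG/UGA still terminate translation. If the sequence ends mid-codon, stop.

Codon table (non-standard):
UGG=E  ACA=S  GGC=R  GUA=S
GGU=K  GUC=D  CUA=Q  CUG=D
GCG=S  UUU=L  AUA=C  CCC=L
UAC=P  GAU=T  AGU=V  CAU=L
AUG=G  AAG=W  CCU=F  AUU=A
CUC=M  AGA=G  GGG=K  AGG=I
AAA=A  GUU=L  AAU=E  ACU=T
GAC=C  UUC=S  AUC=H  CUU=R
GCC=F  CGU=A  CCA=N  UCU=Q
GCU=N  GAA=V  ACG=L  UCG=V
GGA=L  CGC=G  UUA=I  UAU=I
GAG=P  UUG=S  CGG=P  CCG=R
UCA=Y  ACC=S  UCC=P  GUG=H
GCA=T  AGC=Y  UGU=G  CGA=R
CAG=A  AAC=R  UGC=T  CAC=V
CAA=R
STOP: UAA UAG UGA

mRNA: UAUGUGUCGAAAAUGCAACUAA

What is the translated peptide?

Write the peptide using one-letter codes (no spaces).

start AUG at pos 1
pos 1: AUG -> G; peptide=G
pos 4: UGU -> G; peptide=GG
pos 7: CGA -> R; peptide=GGR
pos 10: AAA -> A; peptide=GGRA
pos 13: UGC -> T; peptide=GGRAT
pos 16: AAC -> R; peptide=GGRATR
pos 19: UAA -> STOP

Answer: GGRATR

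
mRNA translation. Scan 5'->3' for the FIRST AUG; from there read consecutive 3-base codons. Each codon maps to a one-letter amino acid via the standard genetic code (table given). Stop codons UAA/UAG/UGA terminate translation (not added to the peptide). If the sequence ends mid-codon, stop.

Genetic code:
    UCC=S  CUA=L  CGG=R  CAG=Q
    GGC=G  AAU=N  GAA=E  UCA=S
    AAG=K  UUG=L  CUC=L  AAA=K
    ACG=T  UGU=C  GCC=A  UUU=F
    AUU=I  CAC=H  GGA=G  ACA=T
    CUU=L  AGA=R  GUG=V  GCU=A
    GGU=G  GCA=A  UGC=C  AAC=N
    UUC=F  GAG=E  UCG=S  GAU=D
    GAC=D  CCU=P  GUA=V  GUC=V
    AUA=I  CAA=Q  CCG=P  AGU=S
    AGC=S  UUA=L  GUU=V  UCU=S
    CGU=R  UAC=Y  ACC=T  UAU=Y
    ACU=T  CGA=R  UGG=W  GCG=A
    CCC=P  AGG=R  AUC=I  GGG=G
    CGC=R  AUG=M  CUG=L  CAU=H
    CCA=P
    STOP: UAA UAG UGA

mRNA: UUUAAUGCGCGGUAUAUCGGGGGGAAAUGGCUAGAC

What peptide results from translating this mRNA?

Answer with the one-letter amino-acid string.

Answer: MRGISGGNG

Derivation:
start AUG at pos 4
pos 4: AUG -> M; peptide=M
pos 7: CGC -> R; peptide=MR
pos 10: GGU -> G; peptide=MRG
pos 13: AUA -> I; peptide=MRGI
pos 16: UCG -> S; peptide=MRGIS
pos 19: GGG -> G; peptide=MRGISG
pos 22: GGA -> G; peptide=MRGISGG
pos 25: AAU -> N; peptide=MRGISGGN
pos 28: GGC -> G; peptide=MRGISGGNG
pos 31: UAG -> STOP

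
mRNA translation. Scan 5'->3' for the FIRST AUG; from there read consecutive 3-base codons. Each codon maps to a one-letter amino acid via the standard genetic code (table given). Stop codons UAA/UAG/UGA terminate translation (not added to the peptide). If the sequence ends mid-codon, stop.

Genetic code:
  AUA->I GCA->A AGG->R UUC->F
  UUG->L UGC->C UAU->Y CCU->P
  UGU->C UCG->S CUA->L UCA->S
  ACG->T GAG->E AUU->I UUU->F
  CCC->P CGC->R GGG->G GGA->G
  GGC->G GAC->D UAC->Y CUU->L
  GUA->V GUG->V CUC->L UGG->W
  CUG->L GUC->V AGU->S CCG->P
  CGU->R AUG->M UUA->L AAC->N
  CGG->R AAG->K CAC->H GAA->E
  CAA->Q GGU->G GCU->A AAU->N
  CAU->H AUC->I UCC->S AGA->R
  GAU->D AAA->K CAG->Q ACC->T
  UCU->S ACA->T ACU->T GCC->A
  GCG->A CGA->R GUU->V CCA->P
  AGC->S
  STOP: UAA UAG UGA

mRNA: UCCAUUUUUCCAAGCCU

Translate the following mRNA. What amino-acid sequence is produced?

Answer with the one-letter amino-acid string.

Answer: (empty: no AUG start codon)

Derivation:
no AUG start codon found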